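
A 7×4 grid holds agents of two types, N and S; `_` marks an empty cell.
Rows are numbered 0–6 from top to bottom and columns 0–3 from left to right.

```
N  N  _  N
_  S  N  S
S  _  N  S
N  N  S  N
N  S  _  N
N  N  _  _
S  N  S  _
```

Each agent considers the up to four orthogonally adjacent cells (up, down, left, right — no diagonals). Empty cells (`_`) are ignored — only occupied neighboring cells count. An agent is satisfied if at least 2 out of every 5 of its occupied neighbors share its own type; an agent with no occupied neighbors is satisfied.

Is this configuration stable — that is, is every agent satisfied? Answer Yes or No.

No

(0,0)N 1/1 ✓
(0,1)N 1/2 ✓
(0,3)N 0/1 ✗
(1,1)S 0/2 ✗
(1,2)N 1/3 ✗
(1,3)S 1/3 ✗
(2,0)S 0/1 ✗
(2,2)N 1/3 ✗
(2,3)S 1/3 ✗
(3,0)N 2/3 ✓
(3,1)N 1/3 ✗
(3,2)S 0/3 ✗
(3,3)N 1/3 ✗
(4,0)N 2/3 ✓
(4,1)S 0/3 ✗
(4,3)N 1/1 ✓
(5,0)N 2/3 ✓
(5,1)N 2/3 ✓
(6,0)S 0/2 ✗
(6,1)N 1/3 ✗
(6,2)S 0/1 ✗
For instance (0,3) has only 0/1 same-type neighbors, below 2/5.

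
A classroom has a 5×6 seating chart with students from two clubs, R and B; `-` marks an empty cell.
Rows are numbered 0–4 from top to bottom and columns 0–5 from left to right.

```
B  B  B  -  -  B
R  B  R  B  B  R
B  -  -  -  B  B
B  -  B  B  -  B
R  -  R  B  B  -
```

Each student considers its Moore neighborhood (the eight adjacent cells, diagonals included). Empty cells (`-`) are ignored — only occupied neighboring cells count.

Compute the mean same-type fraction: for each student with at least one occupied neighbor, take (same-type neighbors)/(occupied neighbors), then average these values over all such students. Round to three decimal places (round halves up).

Row 0: (0,0)B 2/3 · (0,1)B 3/5 · (0,2)B 3/4 · (0,5)B 1/2
Row 1: (1,0)R 0/4 · (1,1)B 4/6 · (1,2)R 0/4 · (1,3)B 3/4 · (1,4)B 4/5 · (1,5)R 0/4
Row 2: (2,0)B 2/3 · (2,4)B 5/6 · (2,5)B 3/4
Row 3: (3,0)B 1/2 · (3,2)B 2/3 · (3,3)B 4/5 · (3,5)B 3/3
Row 4: (4,0)R 0/1 · (4,2)R 0/3 · (4,3)B 3/4 · (4,4)B 3/3
Sum over 21 students: 2/3 + 3/5 + 3/4 + 1/2 + 0/4 + 4/6 + 0/4 + 3/4 + 4/5 + 0/4 + 2/3 + 5/6 + 3/4 + 1/2 + 2/3 + 4/5 + 3/3 + 0/1 + 0/3 + 3/4 + 3/3 = 117/10; mean = 117/10 ÷ 21 = 39/70 = 0.557142… → 0.557.

0.557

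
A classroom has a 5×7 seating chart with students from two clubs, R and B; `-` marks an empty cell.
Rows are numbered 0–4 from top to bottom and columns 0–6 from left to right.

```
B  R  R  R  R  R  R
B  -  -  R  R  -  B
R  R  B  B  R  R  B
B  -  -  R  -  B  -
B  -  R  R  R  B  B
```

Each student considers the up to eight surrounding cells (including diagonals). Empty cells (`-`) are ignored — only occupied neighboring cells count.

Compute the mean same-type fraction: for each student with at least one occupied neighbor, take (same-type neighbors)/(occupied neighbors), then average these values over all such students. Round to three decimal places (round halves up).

(0,0)B 1/2
(0,1)R 1/3
(0,2)R 3/3
(0,3)R 4/4
(0,4)R 4/4
(0,5)R 3/4
(0,6)R 1/2
(1,0)B 1/4
(1,3)R 5/7
(1,4)R 6/7
(1,6)B 1/4
(2,0)R 1/3
(2,1)R 1/4
(2,2)B 1/4
(2,3)B 1/5
(2,4)R 4/6
(2,5)R 2/5
(2,6)B 2/3
(3,0)B 1/3
(3,3)R 4/6
(3,5)B 3/6
(4,0)B 1/1
(4,2)R 2/2
(4,3)R 3/3
(4,4)R 2/4
(4,5)B 2/3
(4,6)B 2/2
Sum over 27 students: 1/2 + 1/3 + 3/3 + 4/4 + 4/4 + 3/4 + 1/2 + 1/4 + 5/7 + 6/7 + 1/4 + 1/3 + 1/4 + 1/4 + 1/5 + 4/6 + 2/5 + 2/3 + 1/3 + 4/6 + 3/6 + 1/1 + 2/2 + 3/3 + 2/4 + 2/3 + 2/2 = 6967/420; mean = 6967/420 ÷ 27 = 6967/11340 = 0.614373… → 0.614.

0.614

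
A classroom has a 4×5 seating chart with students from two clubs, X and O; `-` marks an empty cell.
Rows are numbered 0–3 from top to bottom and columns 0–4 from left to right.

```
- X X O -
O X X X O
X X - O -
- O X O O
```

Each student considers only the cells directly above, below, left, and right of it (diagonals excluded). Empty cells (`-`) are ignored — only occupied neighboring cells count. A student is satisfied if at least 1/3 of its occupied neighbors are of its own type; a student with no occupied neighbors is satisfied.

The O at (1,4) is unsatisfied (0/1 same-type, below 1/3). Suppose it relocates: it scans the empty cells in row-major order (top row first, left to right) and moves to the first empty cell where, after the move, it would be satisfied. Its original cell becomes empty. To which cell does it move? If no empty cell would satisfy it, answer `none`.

Vacating (1,4). Empty cells in order:
  (0,0): 1/2 same-type → satisfied — stop here.

(0,0)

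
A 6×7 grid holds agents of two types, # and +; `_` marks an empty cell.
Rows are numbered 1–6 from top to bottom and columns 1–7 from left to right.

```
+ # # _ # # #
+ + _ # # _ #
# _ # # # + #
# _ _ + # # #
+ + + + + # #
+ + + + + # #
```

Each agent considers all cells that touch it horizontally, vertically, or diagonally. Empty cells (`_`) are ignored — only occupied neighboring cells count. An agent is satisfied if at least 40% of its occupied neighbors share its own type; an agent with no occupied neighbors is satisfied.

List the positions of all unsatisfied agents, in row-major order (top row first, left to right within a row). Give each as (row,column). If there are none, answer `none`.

(1,1)+ 2/3 ok
(1,2)# 1/4 unhappy
(1,3)# 2/3 ok
(1,5)# 3/3 ok
(1,6)# 4/4 ok
(1,7)# 2/2 ok
(2,1)+ 2/4 ok
(2,2)+ 2/6 unhappy
(2,4)# 6/6 ok
(2,5)# 5/6 ok
(2,7)# 3/4 ok
(3,1)# 1/3 unhappy
(3,3)# 2/4 ok
(3,4)# 5/6 ok
(3,5)# 5/7 ok
(3,6)+ 0/7 unhappy
(3,7)# 3/4 ok
(4,1)# 1/3 unhappy
(4,4)+ 3/7 ok
(4,5)# 4/8 ok
(4,6)# 6/8 ok
(4,7)# 4/5 ok
(5,1)+ 3/4 ok
(5,2)+ 5/6 ok
(5,3)+ 6/6 ok
(5,4)+ 6/7 ok
(5,5)+ 4/8 ok
(5,6)# 6/8 ok
(5,7)# 5/5 ok
(6,1)+ 3/3 ok
(6,2)+ 5/5 ok
(6,3)+ 5/5 ok
(6,4)+ 5/5 ok
(6,5)+ 3/5 ok
(6,6)# 3/5 ok
(6,7)# 3/3 ok

(1,2), (2,2), (3,1), (3,6), (4,1)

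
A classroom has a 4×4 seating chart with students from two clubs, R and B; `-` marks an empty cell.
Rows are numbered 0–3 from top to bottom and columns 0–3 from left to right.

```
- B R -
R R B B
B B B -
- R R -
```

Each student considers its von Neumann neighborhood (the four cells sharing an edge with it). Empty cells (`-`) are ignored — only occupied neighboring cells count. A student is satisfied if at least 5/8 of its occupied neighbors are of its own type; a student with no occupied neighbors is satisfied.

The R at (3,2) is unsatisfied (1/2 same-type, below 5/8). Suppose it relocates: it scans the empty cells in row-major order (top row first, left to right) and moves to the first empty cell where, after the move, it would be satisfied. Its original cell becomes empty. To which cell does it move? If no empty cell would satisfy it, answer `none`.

(3,3)

Vacating (3,2). Empty cells in order:
  (0,0): 1/2 same-type → still unsatisfied.
  (0,3): 1/2 same-type → still unsatisfied.
  (2,3): 0/2 same-type → still unsatisfied.
  (3,0): 1/2 same-type → still unsatisfied.
  (3,3): 0/0 same-type → satisfied — stop here.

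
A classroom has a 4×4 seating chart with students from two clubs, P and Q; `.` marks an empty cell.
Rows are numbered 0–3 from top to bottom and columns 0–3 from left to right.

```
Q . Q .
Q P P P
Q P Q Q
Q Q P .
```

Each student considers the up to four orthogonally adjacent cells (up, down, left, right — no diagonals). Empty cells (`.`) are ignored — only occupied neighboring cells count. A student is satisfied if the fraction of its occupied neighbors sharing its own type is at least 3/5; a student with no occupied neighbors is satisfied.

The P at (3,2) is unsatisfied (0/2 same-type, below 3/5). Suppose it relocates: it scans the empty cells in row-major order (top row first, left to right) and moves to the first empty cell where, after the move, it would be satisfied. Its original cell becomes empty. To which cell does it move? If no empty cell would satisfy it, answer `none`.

Vacating (3,2). Empty cells in order:
  (0,1): 1/3 same-type → still unsatisfied.
  (0,3): 1/2 same-type → still unsatisfied.
  (3,3): 0/1 same-type → still unsatisfied.

none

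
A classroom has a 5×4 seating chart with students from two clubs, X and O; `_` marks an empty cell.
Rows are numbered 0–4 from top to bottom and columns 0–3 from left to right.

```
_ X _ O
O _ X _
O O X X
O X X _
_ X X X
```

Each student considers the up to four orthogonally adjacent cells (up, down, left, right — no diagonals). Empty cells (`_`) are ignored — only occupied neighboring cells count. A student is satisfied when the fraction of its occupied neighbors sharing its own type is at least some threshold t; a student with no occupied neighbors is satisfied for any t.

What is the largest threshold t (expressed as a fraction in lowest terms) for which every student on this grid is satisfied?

Row 0: (0,1)X — no occupied neighbors · (0,3)O — no occupied neighbors
Row 1: (1,0)O 1/1 · (1,2)X 1/1
Row 2: (2,0)O 3/3 · (2,1)O 1/3 · (2,2)X 3/4 · (2,3)X 1/1
Row 3: (3,0)O 1/2 · (3,1)X 2/4 · (3,2)X 3/3
Row 4: (4,1)X 2/2 · (4,2)X 3/3 · (4,3)X 1/1
The smallest same-type fraction is 1/3 at (2,1), which reduces to 1/3. Any threshold above that leaves this student unsatisfied.

1/3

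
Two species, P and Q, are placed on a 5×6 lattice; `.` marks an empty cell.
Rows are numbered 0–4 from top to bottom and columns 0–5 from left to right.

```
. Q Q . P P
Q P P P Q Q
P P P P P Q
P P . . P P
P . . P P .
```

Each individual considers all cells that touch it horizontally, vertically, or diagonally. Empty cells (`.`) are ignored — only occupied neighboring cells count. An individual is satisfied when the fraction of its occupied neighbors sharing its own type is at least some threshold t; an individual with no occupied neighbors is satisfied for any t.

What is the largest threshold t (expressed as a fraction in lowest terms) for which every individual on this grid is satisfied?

Row 0: (0,1)Q 2/4 · (0,2)Q 1/4 · (0,4)P 2/4 · (0,5)P 1/3
Row 1: (1,0)Q 1/4 · (1,1)P 4/7 · (1,2)P 5/7 · (1,3)P 5/7 · (1,4)Q 2/7 · (1,5)Q 2/5
Row 2: (2,0)P 4/5 · (2,1)P 6/7 · (2,2)P 6/6 · (2,3)P 5/6 · (2,4)P 4/7 · (2,5)Q 2/5
Row 3: (3,0)P 4/4 · (3,1)P 5/5 · (3,4)P 5/6 · (3,5)P 3/4
Row 4: (4,0)P 2/2 · (4,3)P 2/2 · (4,4)P 3/3
The smallest same-type fraction is 1/4 at (0,2), which reduces to 1/4. Any threshold above that leaves this individual unsatisfied.

1/4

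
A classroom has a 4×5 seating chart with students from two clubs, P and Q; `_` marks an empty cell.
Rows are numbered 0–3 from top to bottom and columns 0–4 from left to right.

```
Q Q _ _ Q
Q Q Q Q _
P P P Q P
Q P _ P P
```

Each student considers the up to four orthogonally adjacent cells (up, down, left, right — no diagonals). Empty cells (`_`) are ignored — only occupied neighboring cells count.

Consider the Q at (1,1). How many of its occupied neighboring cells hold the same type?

3

Occupied neighbors of (1,1): (0,1)=Q, (2,1)=P, (1,0)=Q, (1,2)=Q.
Same type (Q): 3 of 4.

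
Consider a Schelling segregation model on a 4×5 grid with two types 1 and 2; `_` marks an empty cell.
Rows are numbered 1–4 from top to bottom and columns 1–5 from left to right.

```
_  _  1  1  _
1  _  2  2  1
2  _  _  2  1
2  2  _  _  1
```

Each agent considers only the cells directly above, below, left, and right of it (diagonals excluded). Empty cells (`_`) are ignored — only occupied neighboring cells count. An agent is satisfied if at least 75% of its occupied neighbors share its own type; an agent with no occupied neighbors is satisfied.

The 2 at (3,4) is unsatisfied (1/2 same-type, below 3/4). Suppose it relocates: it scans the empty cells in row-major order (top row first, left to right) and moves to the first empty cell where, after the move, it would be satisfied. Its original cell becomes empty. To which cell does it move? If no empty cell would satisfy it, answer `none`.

Vacating (3,4). Empty cells in order:
  (1,1): 0/1 same-type → still unsatisfied.
  (1,2): 0/1 same-type → still unsatisfied.
  (1,5): 0/2 same-type → still unsatisfied.
  (2,2): 1/2 same-type → still unsatisfied.
  (3,2): 2/2 same-type → satisfied — stop here.

(3,2)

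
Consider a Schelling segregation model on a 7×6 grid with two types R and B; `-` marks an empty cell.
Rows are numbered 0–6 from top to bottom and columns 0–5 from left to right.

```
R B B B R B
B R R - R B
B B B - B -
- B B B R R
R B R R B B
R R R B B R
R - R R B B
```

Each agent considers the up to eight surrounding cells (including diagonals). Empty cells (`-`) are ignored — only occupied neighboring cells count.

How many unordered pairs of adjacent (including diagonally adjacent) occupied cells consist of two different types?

52

Scan each occupied cell's neighbors to the right and below (and the two forward diagonals) so each pair is counted once.
Row 0: R(0,0)–B(0,1)≠ R(0,0)–B(1,0)≠ R(0,0)–R(1,1)= B(0,1)–B(0,2)= B(0,1)–R(1,1)≠ B(0,1)–R(1,2)≠ B(0,1)–B(1,0)= B(0,2)–B(0,3)= B(0,2)–R(1,2)≠ B(0,2)–R(1,1)≠ B(0,3)–R(0,4)≠ B(0,3)–R(1,4)≠ B(0,3)–R(1,2)≠ R(0,4)–B(0,5)≠ R(0,4)–R(1,4)= R(0,4)–B(1,5)≠ B(0,5)–B(1,5)= B(0,5)–R(1,4)≠  → 12/18 unlike.
Row 1: B(1,0)–R(1,1)≠ B(1,0)–B(2,0)= B(1,0)–B(2,1)= R(1,1)–R(1,2)= R(1,1)–B(2,1)≠ R(1,1)–B(2,2)≠ R(1,1)–B(2,0)≠ R(1,2)–B(2,2)≠ R(1,2)–B(2,1)≠ R(1,4)–B(1,5)≠ R(1,4)–B(2,4)≠ B(1,5)–B(2,4)=  → 8/12 unlike.
Row 2: B(2,0)–B(2,1)= B(2,0)–B(3,1)= B(2,1)–B(2,2)= B(2,1)–B(3,1)= B(2,1)–B(3,2)= B(2,2)–B(3,2)= B(2,2)–B(3,3)= B(2,2)–B(3,1)= B(2,4)–R(3,4)≠ B(2,4)–R(3,5)≠ B(2,4)–B(3,3)=  → 2/11 unlike.
Row 3: B(3,1)–B(3,2)= B(3,1)–B(4,1)= B(3,1)–R(4,2)≠ B(3,1)–R(4,0)≠ B(3,2)–B(3,3)= B(3,2)–R(4,2)≠ B(3,2)–R(4,3)≠ B(3,2)–B(4,1)= B(3,3)–R(3,4)≠ B(3,3)–R(4,3)≠ B(3,3)–B(4,4)= B(3,3)–R(4,2)≠ R(3,4)–R(3,5)= R(3,4)–B(4,4)≠ R(3,4)–B(4,5)≠ R(3,4)–R(4,3)= R(3,5)–B(4,5)≠ R(3,5)–B(4,4)≠  → 11/18 unlike.
Row 4: R(4,0)–B(4,1)≠ R(4,0)–R(5,0)= R(4,0)–R(5,1)= B(4,1)–R(4,2)≠ B(4,1)–R(5,1)≠ B(4,1)–R(5,2)≠ B(4,1)–R(5,0)≠ R(4,2)–R(4,3)= R(4,2)–R(5,2)= R(4,2)–B(5,3)≠ R(4,2)–R(5,1)= R(4,3)–B(4,4)≠ R(4,3)–B(5,3)≠ R(4,3)–B(5,4)≠ R(4,3)–R(5,2)= B(4,4)–B(4,5)= B(4,4)–B(5,4)= B(4,4)–R(5,5)≠ B(4,4)–B(5,3)= B(4,5)–R(5,5)≠ B(4,5)–B(5,4)=  → 11/21 unlike.
Row 5: R(5,0)–R(5,1)= R(5,0)–R(6,0)= R(5,1)–R(5,2)= R(5,1)–R(6,2)= R(5,1)–R(6,0)= R(5,2)–B(5,3)≠ R(5,2)–R(6,2)= R(5,2)–R(6,3)= B(5,3)–B(5,4)= B(5,3)–R(6,3)≠ B(5,3)–B(6,4)= B(5,3)–R(6,2)≠ B(5,4)–R(5,5)≠ B(5,4)–B(6,4)= B(5,4)–B(6,5)= B(5,4)–R(6,3)≠ R(5,5)–B(6,5)≠ R(5,5)–B(6,4)≠  → 7/18 unlike.
Row 6: R(6,2)–R(6,3)= R(6,3)–B(6,4)≠ B(6,4)–B(6,5)=  → 1/3 unlike.
Total adjacent occupied pairs: 101; unlike-type pairs: 52.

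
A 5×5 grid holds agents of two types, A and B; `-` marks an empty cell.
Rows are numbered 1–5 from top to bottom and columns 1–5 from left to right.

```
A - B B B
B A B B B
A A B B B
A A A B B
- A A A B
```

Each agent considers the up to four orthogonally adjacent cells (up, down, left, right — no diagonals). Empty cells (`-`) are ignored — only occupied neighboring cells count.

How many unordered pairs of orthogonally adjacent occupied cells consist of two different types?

Scan each occupied cell's neighbors to the right and below so each pair is counted once.
From row 1: 1 unlike of 6 pairs (running 1/6).
From row 2: 3 unlike of 9 pairs (running 4/15).
From row 3: 2 unlike of 9 pairs (running 6/24).
From row 4: 2 unlike of 8 pairs (running 8/32).
From row 5: 1 unlike of 3 pairs (running 9/35).
Total adjacent occupied pairs: 35; unlike-type pairs: 9.

9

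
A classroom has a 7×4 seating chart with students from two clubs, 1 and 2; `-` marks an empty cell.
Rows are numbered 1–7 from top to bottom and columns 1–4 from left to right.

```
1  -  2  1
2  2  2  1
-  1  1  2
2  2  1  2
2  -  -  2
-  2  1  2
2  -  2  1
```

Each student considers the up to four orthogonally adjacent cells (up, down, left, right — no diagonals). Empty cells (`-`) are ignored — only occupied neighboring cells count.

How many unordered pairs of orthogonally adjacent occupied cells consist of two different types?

15

Scan each occupied cell's neighbors to the right and below so each pair is counted once.
From row 1: 2 unlike of 4 pairs (running 2/4).
From row 2: 4 unlike of 6 pairs (running 6/10).
From row 3: 2 unlike of 5 pairs (running 8/15).
From row 4: 2 unlike of 5 pairs (running 10/20).
From row 5: 0 unlike of 1 pairs (running 10/21).
From row 6: 4 unlike of 4 pairs (running 14/25).
From row 7: 1 unlike of 1 pairs (running 15/26).
Total adjacent occupied pairs: 26; unlike-type pairs: 15.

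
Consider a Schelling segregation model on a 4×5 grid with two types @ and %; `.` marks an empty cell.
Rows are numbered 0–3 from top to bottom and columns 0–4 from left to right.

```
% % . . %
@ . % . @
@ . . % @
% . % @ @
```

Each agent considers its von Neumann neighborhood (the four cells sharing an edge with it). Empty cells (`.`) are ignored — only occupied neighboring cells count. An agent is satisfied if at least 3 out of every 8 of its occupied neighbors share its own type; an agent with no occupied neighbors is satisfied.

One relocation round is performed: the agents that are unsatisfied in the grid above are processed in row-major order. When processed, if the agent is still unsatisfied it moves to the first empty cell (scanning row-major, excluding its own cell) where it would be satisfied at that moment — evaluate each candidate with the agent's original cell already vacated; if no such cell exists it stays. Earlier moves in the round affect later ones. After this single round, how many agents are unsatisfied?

Initially unsatisfied (in order): (0,4), (2,3), (3,0), (3,2), (3,3).
  (0,4) → (0,2).
  (2,3) → (0,3).
  (3,0) → (0,4).
  (3,2) → (1,1).
  (3,3): now satisfied by earlier moves; stays.
Resulting grid:
% % % % %
@ % % . @
@ . . . @
. . . @ @
Unsatisfied now: (1,0).

1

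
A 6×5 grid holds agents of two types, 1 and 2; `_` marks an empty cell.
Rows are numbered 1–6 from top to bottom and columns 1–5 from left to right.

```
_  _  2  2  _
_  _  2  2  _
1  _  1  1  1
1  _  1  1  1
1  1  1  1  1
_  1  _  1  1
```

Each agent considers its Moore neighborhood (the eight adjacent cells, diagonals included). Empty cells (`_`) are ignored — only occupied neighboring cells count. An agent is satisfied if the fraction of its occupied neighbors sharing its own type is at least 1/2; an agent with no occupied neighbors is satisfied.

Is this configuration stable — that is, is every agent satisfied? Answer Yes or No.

(1,3)2 3/3 satisfied
(1,4)2 3/3 satisfied
(2,3)2 3/5 satisfied
(2,4)2 3/6 satisfied
(3,1)1 1/1 satisfied
(3,3)1 3/5 satisfied
(3,4)1 5/7 satisfied
(3,5)1 3/4 satisfied
(4,1)1 3/3 satisfied
(4,3)1 6/6 satisfied
(4,4)1 8/8 satisfied
(4,5)1 5/5 satisfied
(5,1)1 3/3 satisfied
(5,2)1 5/5 satisfied
(5,3)1 6/6 satisfied
(5,4)1 7/7 satisfied
(5,5)1 5/5 satisfied
(6,2)1 3/3 satisfied
(6,4)1 4/4 satisfied
(6,5)1 3/3 satisfied
All meet the threshold, so the configuration is stable.

Yes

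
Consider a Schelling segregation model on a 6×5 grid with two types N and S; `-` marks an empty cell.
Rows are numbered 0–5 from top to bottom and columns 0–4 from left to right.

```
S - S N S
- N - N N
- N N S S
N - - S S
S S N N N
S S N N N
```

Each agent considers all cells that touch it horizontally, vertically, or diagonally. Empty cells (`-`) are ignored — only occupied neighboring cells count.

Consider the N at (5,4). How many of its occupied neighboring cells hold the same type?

3

Occupied neighbors of (5,4): (4,3)=N, (4,4)=N, (5,3)=N.
Same type (N): 3 of 3.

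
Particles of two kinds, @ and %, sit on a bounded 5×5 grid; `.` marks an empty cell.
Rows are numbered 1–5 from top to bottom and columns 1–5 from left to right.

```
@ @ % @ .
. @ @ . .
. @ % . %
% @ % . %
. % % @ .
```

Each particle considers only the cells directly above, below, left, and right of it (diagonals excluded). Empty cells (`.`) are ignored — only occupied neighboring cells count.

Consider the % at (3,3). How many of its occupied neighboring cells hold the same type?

1

Occupied neighbors of (3,3): (2,3)=@, (4,3)=%, (3,2)=@.
Same type (%): 1 of 3.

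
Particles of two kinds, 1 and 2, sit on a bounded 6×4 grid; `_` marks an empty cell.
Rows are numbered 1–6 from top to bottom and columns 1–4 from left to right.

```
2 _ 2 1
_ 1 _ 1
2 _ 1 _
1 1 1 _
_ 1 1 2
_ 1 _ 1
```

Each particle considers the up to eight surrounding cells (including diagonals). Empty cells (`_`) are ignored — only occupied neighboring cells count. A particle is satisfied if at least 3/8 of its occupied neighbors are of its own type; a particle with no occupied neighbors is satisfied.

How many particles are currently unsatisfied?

Row 1: (1,1)2 0/1 not · (1,3)2 0/3 not · (1,4)1 1/2 satisfied
Row 2: (2,2)1 1/4 not · (2,4)1 2/3 satisfied
Row 3: (3,1)2 0/3 not · (3,3)1 4/4 satisfied
Row 4: (4,1)1 2/3 satisfied · (4,2)1 5/6 satisfied · (4,3)1 4/5 satisfied
Row 5: (5,2)1 5/5 satisfied · (5,3)1 5/6 satisfied · (5,4)2 0/3 not
Row 6: (6,2)1 2/2 satisfied · (6,4)1 1/2 satisfied
Unsatisfied: (1,1), (1,3), (2,2), (3,1), (5,4) — 5 in total.

5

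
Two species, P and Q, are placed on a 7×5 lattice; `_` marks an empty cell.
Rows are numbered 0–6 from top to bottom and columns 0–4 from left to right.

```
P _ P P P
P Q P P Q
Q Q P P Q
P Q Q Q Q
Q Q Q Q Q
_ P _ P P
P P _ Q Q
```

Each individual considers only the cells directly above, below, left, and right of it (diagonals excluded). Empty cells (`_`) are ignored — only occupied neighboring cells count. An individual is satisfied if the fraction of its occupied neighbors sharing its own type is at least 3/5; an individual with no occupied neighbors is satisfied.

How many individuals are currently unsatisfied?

14

(0,0)P 1/1 ok
(0,2)P 2/2 ok
(0,3)P 3/3 ok
(0,4)P 1/2 unhappy
(1,0)P 1/3 unhappy
(1,1)Q 1/3 unhappy
(1,2)P 3/4 ok
(1,3)P 3/4 ok
(1,4)Q 1/3 unhappy
(2,0)Q 1/3 unhappy
(2,1)Q 3/4 ok
(2,2)P 2/4 unhappy
(2,3)P 2/4 unhappy
(2,4)Q 2/3 ok
(3,0)P 0/3 unhappy
(3,1)Q 3/4 ok
(3,2)Q 3/4 ok
(3,3)Q 3/4 ok
(3,4)Q 3/3 ok
(4,0)Q 1/2 unhappy
(4,1)Q 3/4 ok
(4,2)Q 3/3 ok
(4,3)Q 3/4 ok
(4,4)Q 2/3 ok
(5,1)P 1/2 unhappy
(5,3)P 1/3 unhappy
(5,4)P 1/3 unhappy
(6,0)P 1/1 ok
(6,1)P 2/2 ok
(6,3)Q 1/2 unhappy
(6,4)Q 1/2 unhappy
Unsatisfied: (0,4), (1,0), (1,1), (1,4), (2,0), (2,2), (2,3), (3,0), (4,0), (5,1), (5,3), (5,4), (6,3), (6,4) — 14 in total.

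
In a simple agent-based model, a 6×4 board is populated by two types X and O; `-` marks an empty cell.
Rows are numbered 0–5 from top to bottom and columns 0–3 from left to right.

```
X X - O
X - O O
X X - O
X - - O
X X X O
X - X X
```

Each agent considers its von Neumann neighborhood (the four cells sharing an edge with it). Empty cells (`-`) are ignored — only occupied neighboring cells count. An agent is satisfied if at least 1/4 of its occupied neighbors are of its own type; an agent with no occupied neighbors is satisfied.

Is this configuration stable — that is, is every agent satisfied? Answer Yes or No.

Row 0: (0,0)X 2/2 satisfied · (0,1)X 1/1 satisfied · (0,3)O 1/1 satisfied
Row 1: (1,0)X 2/2 satisfied · (1,2)O 1/1 satisfied · (1,3)O 3/3 satisfied
Row 2: (2,0)X 3/3 satisfied · (2,1)X 1/1 satisfied · (2,3)O 2/2 satisfied
Row 3: (3,0)X 2/2 satisfied · (3,3)O 2/2 satisfied
Row 4: (4,0)X 3/3 satisfied · (4,1)X 2/2 satisfied · (4,2)X 2/3 satisfied · (4,3)O 1/3 satisfied
Row 5: (5,0)X 1/1 satisfied · (5,2)X 2/2 satisfied · (5,3)X 1/2 satisfied
All meet the threshold, so the configuration is stable.

Yes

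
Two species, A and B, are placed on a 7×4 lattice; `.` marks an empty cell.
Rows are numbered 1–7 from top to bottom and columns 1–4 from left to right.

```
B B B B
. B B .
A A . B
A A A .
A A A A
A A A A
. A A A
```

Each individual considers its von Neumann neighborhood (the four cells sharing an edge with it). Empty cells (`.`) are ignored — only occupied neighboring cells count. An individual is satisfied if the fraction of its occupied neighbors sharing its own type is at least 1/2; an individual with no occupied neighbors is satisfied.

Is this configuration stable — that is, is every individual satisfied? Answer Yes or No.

Yes

(1,1)B 1/1 satisfied
(1,2)B 3/3 satisfied
(1,3)B 3/3 satisfied
(1,4)B 1/1 satisfied
(2,2)B 2/3 satisfied
(2,3)B 2/2 satisfied
(3,1)A 2/2 satisfied
(3,2)A 2/3 satisfied
(3,4)B 0/0 satisfied
(4,1)A 3/3 satisfied
(4,2)A 4/4 satisfied
(4,3)A 2/2 satisfied
(5,1)A 3/3 satisfied
(5,2)A 4/4 satisfied
(5,3)A 4/4 satisfied
(5,4)A 2/2 satisfied
(6,1)A 2/2 satisfied
(6,2)A 4/4 satisfied
(6,3)A 4/4 satisfied
(6,4)A 3/3 satisfied
(7,2)A 2/2 satisfied
(7,3)A 3/3 satisfied
(7,4)A 2/2 satisfied
All meet the threshold, so the configuration is stable.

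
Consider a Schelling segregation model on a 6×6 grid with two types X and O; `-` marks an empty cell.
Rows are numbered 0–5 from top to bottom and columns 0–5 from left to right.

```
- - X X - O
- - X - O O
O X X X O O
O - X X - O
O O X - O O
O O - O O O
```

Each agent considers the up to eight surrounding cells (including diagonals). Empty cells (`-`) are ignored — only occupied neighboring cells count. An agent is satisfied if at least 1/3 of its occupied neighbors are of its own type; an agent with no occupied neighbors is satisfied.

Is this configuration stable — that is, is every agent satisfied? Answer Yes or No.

Yes

Row 0: (0,2)X 2/2 satisfied · (0,3)X 2/3 satisfied · (0,5)O 2/2 satisfied
Row 1: (1,2)X 5/5 satisfied · (1,4)O 4/6 satisfied · (1,5)O 4/4 satisfied
Row 2: (2,0)O 1/2 satisfied · (2,1)X 3/5 satisfied · (2,2)X 5/5 satisfied · (2,3)X 4/6 satisfied · (2,4)O 4/6 satisfied · (2,5)O 4/4 satisfied
Row 3: (3,0)O 3/4 satisfied · (3,2)X 5/6 satisfied · (3,3)X 4/6 satisfied · (3,5)O 4/4 satisfied
Row 4: (4,0)O 4/4 satisfied · (4,1)O 4/6 satisfied · (4,2)X 2/5 satisfied · (4,4)O 5/6 satisfied · (4,5)O 4/4 satisfied
Row 5: (5,0)O 3/3 satisfied · (5,1)O 3/4 satisfied · (5,3)O 2/3 satisfied · (5,4)O 4/4 satisfied · (5,5)O 3/3 satisfied
All meet the threshold, so the configuration is stable.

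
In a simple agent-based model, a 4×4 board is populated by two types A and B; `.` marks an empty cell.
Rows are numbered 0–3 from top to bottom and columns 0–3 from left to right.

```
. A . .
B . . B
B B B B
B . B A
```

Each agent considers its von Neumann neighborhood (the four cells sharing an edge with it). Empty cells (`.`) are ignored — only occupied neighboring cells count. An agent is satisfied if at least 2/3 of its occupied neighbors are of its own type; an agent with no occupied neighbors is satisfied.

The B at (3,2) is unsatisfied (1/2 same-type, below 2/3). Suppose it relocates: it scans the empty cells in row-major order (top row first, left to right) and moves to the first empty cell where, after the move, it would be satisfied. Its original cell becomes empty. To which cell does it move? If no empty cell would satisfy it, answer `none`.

Vacating (3,2). Empty cells in order:
  (0,0): 1/2 same-type → still unsatisfied.
  (0,2): 0/1 same-type → still unsatisfied.
  (0,3): 1/1 same-type → satisfied — stop here.

(0,3)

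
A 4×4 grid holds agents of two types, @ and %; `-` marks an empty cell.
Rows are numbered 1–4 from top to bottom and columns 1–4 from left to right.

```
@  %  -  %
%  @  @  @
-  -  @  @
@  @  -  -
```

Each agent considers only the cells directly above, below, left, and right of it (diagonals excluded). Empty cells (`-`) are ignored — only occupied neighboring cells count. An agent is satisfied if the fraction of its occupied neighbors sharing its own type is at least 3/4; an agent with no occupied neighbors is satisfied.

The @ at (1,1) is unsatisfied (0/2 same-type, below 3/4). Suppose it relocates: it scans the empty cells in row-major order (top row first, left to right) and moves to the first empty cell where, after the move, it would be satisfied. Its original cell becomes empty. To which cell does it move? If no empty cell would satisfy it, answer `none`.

Vacating (1,1). Empty cells in order:
  (1,3): 1/3 same-type → still unsatisfied.
  (3,1): 1/2 same-type → still unsatisfied.
  (3,2): 3/3 same-type → satisfied — stop here.

(3,2)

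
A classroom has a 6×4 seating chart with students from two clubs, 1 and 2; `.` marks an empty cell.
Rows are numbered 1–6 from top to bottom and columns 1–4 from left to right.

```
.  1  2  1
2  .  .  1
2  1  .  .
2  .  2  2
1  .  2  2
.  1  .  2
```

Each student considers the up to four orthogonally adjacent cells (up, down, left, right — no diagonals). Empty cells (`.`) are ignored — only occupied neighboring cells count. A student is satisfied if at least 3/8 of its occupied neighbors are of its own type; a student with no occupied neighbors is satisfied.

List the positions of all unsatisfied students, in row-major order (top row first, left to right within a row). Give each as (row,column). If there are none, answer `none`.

Row 1: (1,2)1 0/1 not · (1,3)2 0/2 not · (1,4)1 1/2 satisfied
Row 2: (2,1)2 1/1 satisfied · (2,4)1 1/1 satisfied
Row 3: (3,1)2 2/3 satisfied · (3,2)1 0/1 not
Row 4: (4,1)2 1/2 satisfied · (4,3)2 2/2 satisfied · (4,4)2 2/2 satisfied
Row 5: (5,1)1 0/1 not · (5,3)2 2/2 satisfied · (5,4)2 3/3 satisfied
Row 6: (6,2)1 0/0 satisfied · (6,4)2 1/1 satisfied

(1,2), (1,3), (3,2), (5,1)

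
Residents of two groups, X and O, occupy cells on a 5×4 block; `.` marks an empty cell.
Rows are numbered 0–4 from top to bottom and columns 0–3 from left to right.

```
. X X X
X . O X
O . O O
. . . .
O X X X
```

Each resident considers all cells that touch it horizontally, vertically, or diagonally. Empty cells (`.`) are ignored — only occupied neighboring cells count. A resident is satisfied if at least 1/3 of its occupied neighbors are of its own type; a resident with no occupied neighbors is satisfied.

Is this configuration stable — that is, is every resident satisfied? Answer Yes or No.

(0,1)X 2/3 ok
(0,2)X 3/4 ok
(0,3)X 2/3 ok
(1,0)X 1/2 ok
(1,2)O 2/6 ok
(1,3)X 2/5 ok
(2,0)O 0/1 unhappy
(2,2)O 2/3 ok
(2,3)O 2/3 ok
(4,0)O 0/1 unhappy
(4,1)X 1/2 ok
(4,2)X 2/2 ok
(4,3)X 1/1 ok
For instance (2,0) has only 0/1 same-type neighbors, below 1/3.

No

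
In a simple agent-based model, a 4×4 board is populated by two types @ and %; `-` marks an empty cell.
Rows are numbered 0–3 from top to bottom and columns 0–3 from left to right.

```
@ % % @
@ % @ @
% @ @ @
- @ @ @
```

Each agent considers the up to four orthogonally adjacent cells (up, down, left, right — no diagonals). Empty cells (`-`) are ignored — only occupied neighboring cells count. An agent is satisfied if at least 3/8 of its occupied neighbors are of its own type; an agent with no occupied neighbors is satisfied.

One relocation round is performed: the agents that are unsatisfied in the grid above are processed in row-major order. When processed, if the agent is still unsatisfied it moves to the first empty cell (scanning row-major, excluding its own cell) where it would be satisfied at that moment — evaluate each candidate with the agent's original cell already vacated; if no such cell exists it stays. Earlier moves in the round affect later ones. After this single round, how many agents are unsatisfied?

2

Initially unsatisfied (in order): (0,2), (1,0), (1,1), (2,0).
  (0,2) → (3,0).
  (1,0) → (0,2).
  (1,1) → (1,0).
  (2,0): now satisfied by earlier moves; stays.
Resulting grid:
@ % @ @
% - @ @
% @ @ @
% @ @ @
Unsatisfied now: (0,0), (0,1).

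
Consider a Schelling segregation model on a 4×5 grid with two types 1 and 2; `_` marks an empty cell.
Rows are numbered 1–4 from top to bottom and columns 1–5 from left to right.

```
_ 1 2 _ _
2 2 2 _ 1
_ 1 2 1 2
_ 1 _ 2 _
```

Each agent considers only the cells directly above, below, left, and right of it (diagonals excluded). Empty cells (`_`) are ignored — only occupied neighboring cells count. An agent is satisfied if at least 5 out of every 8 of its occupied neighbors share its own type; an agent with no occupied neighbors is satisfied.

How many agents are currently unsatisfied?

9

Row 1: (1,2)1 0/2 not · (1,3)2 1/2 not
Row 2: (2,1)2 1/1 satisfied · (2,2)2 2/4 not · (2,3)2 3/3 satisfied · (2,5)1 0/1 not
Row 3: (3,2)1 1/3 not · (3,3)2 1/3 not · (3,4)1 0/3 not · (3,5)2 0/2 not
Row 4: (4,2)1 1/1 satisfied · (4,4)2 0/1 not
Unsatisfied: (1,2), (1,3), (2,2), (2,5), (3,2), (3,3), (3,4), (3,5), (4,4) — 9 in total.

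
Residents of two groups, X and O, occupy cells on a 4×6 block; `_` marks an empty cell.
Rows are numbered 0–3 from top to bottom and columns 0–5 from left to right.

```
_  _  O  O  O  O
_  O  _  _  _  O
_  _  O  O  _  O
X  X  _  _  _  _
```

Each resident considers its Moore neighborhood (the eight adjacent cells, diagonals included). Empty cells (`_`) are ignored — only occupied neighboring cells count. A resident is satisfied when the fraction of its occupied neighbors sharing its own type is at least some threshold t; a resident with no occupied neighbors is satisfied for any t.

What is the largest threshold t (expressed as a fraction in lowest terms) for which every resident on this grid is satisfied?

Row 0: (0,2)O 2/2 · (0,3)O 2/2 · (0,4)O 3/3 · (0,5)O 2/2
Row 1: (1,1)O 2/2 · (1,5)O 3/3
Row 2: (2,2)O 2/3 · (2,3)O 1/1 · (2,5)O 1/1
Row 3: (3,0)X 1/1 · (3,1)X 1/2
The smallest same-type fraction is 1/2 at (3,1), which reduces to 1/2. Any threshold above that leaves this resident unsatisfied.

1/2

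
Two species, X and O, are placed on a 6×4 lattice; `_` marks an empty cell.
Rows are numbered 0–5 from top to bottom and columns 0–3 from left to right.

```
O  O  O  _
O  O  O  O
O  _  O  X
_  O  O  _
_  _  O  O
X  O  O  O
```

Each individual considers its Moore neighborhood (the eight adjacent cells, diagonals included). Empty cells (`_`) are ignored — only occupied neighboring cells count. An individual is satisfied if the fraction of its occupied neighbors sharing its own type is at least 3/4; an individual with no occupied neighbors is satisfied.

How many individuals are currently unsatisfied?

Row 0: (0,0)O 3/3 ✓ · (0,1)O 5/5 ✓ · (0,2)O 4/4 ✓
Row 1: (1,0)O 4/4 ✓ · (1,1)O 7/7 ✓ · (1,2)O 5/6 ✓ · (1,3)O 3/4 ✓
Row 2: (2,0)O 3/3 ✓ · (2,2)O 5/6 ✓ · (2,3)X 0/4 ✗
Row 3: (3,1)O 4/4 ✓ · (3,2)O 4/5 ✓
Row 4: (4,2)O 6/6 ✓ · (4,3)O 4/4 ✓
Row 5: (5,0)X 0/1 ✗ · (5,1)O 2/3 ✗ · (5,2)O 4/4 ✓ · (5,3)O 3/3 ✓
Unsatisfied: (2,3), (5,0), (5,1) — 3 in total.

3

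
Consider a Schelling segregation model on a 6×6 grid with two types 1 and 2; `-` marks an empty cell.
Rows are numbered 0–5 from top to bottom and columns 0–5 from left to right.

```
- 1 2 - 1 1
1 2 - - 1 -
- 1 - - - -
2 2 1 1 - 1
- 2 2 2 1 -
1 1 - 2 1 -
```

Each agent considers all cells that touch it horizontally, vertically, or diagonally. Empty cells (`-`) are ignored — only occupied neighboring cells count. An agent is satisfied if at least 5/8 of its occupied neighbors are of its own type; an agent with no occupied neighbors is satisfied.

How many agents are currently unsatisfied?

Row 0: (0,1)1 1/3 unhappy · (0,2)2 1/2 unhappy · (0,4)1 2/2 ok · (0,5)1 2/2 ok
Row 1: (1,0)1 2/3 ok · (1,1)2 1/4 unhappy · (1,4)1 2/2 ok
Row 2: (2,1)1 2/5 unhappy
Row 3: (3,0)2 2/3 ok · (3,1)2 3/5 unhappy · (3,2)1 2/6 unhappy · (3,3)1 2/4 unhappy · (3,5)1 1/1 ok
Row 4: (4,1)2 3/6 unhappy · (4,2)2 4/7 unhappy · (4,3)2 2/6 unhappy · (4,4)1 3/5 unhappy
Row 5: (5,0)1 1/2 unhappy · (5,1)1 1/3 unhappy · (5,3)2 2/4 unhappy · (5,4)1 1/3 unhappy
Unsatisfied: (0,1), (0,2), (1,1), (2,1), (3,1), (3,2), (3,3), (4,1), (4,2), (4,3), (4,4), (5,0), (5,1), (5,3), (5,4) — 15 in total.

15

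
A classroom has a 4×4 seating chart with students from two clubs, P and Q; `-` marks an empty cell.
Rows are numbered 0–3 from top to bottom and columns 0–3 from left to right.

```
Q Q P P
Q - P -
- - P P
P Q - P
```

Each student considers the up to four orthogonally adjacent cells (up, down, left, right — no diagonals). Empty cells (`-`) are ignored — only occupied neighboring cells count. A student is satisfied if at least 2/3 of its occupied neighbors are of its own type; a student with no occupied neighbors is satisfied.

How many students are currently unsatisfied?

Row 0: (0,0)Q 2/2 ✓ · (0,1)Q 1/2 ✗ · (0,2)P 2/3 ✓ · (0,3)P 1/1 ✓
Row 1: (1,0)Q 1/1 ✓ · (1,2)P 2/2 ✓
Row 2: (2,2)P 2/2 ✓ · (2,3)P 2/2 ✓
Row 3: (3,0)P 0/1 ✗ · (3,1)Q 0/1 ✗ · (3,3)P 1/1 ✓
Unsatisfied: (0,1), (3,0), (3,1) — 3 in total.

3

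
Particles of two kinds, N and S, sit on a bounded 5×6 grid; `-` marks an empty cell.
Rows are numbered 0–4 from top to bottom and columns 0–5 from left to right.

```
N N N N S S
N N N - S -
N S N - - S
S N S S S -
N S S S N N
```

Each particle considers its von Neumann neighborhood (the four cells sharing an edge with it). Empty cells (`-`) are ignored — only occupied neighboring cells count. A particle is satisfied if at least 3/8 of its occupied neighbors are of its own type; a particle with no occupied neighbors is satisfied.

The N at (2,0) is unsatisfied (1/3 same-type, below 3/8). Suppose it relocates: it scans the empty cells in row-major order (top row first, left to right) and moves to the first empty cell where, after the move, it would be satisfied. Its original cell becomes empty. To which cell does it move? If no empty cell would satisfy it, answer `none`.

Vacating (2,0). Empty cells in order:
  (1,3): 2/3 same-type → satisfied — stop here.

(1,3)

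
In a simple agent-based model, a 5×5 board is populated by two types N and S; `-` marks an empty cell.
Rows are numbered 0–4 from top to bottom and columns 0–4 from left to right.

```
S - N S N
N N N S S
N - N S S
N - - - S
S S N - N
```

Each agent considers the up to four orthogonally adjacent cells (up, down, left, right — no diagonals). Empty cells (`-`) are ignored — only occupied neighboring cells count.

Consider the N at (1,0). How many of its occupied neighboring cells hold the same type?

2

Occupied neighbors of (1,0): (0,0)=S, (2,0)=N, (1,1)=N.
Same type (N): 2 of 3.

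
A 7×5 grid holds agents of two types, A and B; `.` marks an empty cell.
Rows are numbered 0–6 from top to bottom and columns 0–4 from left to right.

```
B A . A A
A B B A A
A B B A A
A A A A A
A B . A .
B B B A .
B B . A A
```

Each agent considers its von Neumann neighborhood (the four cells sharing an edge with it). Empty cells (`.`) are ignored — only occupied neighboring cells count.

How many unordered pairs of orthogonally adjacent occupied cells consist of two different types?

13

Scan each occupied cell's neighbors to the right and below so each pair is counted once.
From row 0: 3 unlike of 6 pairs (running 3/6).
From row 1: 2 unlike of 9 pairs (running 5/15).
From row 2: 4 unlike of 9 pairs (running 9/24).
From row 3: 1 unlike of 7 pairs (running 10/31).
From row 4: 2 unlike of 4 pairs (running 12/35).
From row 5: 1 unlike of 6 pairs (running 13/41).
From row 6: 0 unlike of 2 pairs (running 13/43).
Total adjacent occupied pairs: 43; unlike-type pairs: 13.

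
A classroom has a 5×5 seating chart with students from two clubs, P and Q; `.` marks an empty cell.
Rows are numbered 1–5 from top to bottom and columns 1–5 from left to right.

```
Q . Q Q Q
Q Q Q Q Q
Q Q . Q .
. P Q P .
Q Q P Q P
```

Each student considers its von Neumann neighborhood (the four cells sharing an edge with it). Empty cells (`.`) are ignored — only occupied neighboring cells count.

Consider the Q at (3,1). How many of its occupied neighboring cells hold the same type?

2

Occupied neighbors of (3,1): (2,1)=Q, (3,2)=Q.
Same type (Q): 2 of 2.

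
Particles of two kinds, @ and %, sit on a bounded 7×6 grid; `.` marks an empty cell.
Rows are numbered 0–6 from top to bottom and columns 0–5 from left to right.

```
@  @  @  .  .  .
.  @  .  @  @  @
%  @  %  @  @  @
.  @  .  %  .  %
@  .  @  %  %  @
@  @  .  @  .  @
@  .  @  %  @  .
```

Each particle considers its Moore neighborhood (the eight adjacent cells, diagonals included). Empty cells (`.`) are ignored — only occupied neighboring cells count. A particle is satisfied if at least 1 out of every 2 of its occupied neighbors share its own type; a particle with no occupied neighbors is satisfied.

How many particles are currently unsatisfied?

(0,0)@ 2/2 satisfied
(0,1)@ 3/3 satisfied
(0,2)@ 3/3 satisfied
(1,1)@ 4/6 satisfied
(1,3)@ 4/5 satisfied
(1,4)@ 5/5 satisfied
(1,5)@ 3/3 satisfied
(2,0)% 0/3 not
(2,1)@ 2/4 satisfied
(2,2)% 1/6 not
(2,3)@ 3/5 satisfied
(2,4)@ 5/7 satisfied
(2,5)@ 3/4 satisfied
(3,1)@ 3/5 satisfied
(3,3)% 3/6 satisfied
(3,5)% 1/4 not
(4,0)@ 3/3 satisfied
(4,2)@ 3/5 satisfied
(4,3)% 2/4 satisfied
(4,4)% 3/6 satisfied
(4,5)@ 1/3 not
(5,0)@ 3/3 satisfied
(5,1)@ 5/5 satisfied
(5,3)@ 3/6 satisfied
(5,5)@ 2/3 satisfied
(6,0)@ 2/2 satisfied
(6,2)@ 2/3 satisfied
(6,3)% 0/3 not
(6,4)@ 2/3 satisfied
Unsatisfied: (2,0), (2,2), (3,5), (4,5), (6,3) — 5 in total.

5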